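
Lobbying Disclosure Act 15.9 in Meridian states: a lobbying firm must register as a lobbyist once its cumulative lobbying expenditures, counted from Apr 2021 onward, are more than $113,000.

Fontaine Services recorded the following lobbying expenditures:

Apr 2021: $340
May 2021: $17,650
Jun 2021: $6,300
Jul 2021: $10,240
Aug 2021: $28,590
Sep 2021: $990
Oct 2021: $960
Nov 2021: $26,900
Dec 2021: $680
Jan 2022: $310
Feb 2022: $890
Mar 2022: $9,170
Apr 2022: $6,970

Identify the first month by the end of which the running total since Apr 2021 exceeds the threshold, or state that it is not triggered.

Not triggered

Through Apr 2021: $340
Through May 2021: $17,990
Through Jun 2021: $24,290
Through Jul 2021: $34,530
Through Aug 2021: $63,120
Through Sep 2021: $64,110
Through Oct 2021: $65,070
Through Nov 2021: $91,970
Through Dec 2021: $92,650
Through Jan 2022: $92,960
Through Feb 2022: $93,850
Through Mar 2022: $103,020
Through Apr 2022: $109,990
Final cumulative total $109,990 ≤ $113,000; the threshold is never exceeded.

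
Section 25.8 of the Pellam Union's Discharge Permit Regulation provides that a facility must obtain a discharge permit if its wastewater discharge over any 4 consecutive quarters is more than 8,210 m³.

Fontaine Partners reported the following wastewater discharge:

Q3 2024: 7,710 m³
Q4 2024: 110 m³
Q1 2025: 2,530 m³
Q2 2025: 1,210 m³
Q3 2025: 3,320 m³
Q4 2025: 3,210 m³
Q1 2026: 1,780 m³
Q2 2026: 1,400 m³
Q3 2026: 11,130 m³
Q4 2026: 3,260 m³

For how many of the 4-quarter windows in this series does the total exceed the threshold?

6

Q3 2024–Q2 2025: 7,710 m³ + 110 m³ + 2,530 m³ + 1,210 m³ = 11,560 m³ (over)
Q4 2024–Q3 2025: 110 m³ + 2,530 m³ + 1,210 m³ + 3,320 m³ = 7,170 m³ (under)
Q1 2025–Q4 2025: 2,530 m³ + 1,210 m³ + 3,320 m³ + 3,210 m³ = 10,270 m³ (over)
Q2 2025–Q1 2026: 1,210 m³ + 3,320 m³ + 3,210 m³ + 1,780 m³ = 9,520 m³ (over)
Q3 2025–Q2 2026: 3,320 m³ + 3,210 m³ + 1,780 m³ + 1,400 m³ = 9,710 m³ (over)
Q4 2025–Q3 2026: 3,210 m³ + 1,780 m³ + 1,400 m³ + 11,130 m³ = 17,520 m³ (over)
Q1 2026–Q4 2026: 1,780 m³ + 1,400 m³ + 11,130 m³ + 3,260 m³ = 17,570 m³ (over)
6 windows exceed the threshold.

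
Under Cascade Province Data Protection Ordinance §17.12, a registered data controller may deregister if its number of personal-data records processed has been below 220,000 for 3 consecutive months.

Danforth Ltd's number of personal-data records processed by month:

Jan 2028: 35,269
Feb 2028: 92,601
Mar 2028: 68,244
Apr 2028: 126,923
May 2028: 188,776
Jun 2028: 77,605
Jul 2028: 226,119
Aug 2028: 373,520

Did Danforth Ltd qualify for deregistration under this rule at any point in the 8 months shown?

Yes

Months below 220,000: Jan 2028, Feb 2028, Mar 2028, Apr 2028, May 2028, Jun 2028.
Longest run of consecutive months below the threshold: 6.
6 ≥ 3, so Danforth Ltd became eligible.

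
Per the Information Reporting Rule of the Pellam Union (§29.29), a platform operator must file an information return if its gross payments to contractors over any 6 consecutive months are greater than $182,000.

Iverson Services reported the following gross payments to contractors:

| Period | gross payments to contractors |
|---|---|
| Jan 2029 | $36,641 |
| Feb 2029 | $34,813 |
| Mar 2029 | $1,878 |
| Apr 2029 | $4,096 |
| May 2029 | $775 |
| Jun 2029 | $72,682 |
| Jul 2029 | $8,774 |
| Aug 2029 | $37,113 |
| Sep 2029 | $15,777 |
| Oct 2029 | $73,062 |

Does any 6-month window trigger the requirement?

Yes

Jan 2029–Jun 2029: $36,641 + $34,813 + $1,878 + $4,096 + $775 + $72,682 = $150,885 (under)
Feb 2029–Jul 2029: $34,813 + $1,878 + $4,096 + $775 + $72,682 + $8,774 = $123,018 (under)
Mar 2029–Aug 2029: $1,878 + $4,096 + $775 + $72,682 + $8,774 + $37,113 = $125,318 (under)
Apr 2029–Sep 2029: $4,096 + $775 + $72,682 + $8,774 + $37,113 + $15,777 = $139,217 (under)
May 2029–Oct 2029: $775 + $72,682 + $8,774 + $37,113 + $15,777 + $73,062 = $208,183 (over)
At least one window exceeds $182,000.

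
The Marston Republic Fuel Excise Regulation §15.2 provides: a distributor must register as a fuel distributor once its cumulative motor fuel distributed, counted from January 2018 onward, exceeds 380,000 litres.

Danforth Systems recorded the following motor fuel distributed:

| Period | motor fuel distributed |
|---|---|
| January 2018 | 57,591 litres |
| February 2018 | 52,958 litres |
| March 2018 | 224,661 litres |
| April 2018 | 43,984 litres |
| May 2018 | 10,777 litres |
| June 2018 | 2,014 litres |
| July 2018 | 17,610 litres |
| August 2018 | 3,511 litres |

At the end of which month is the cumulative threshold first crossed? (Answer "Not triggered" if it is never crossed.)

Through January 2018: 57,591 litres
Through February 2018: 110,549 litres
Through March 2018: 335,210 litres
Through April 2018: 379,194 litres
Through May 2018: 389,971 litres ← exceeds threshold

May 2018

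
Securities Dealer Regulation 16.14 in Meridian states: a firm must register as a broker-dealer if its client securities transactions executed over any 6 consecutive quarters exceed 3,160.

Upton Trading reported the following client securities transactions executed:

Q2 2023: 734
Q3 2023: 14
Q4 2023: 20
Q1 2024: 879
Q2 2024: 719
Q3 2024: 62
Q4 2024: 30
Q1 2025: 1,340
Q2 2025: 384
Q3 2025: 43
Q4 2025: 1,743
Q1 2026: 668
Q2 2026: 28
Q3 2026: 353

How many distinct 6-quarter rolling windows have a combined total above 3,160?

Q2 2023–Q3 2024: 734 + 14 + 20 + 879 + 719 + 62 = 2,428 (under)
Q3 2023–Q4 2024: 14 + 20 + 879 + 719 + 62 + 30 = 1,724 (under)
Q4 2023–Q1 2025: 20 + 879 + 719 + 62 + 30 + 1,340 = 3,050 (under)
Q1 2024–Q2 2025: 879 + 719 + 62 + 30 + 1,340 + 384 = 3,414 (over)
Q2 2024–Q3 2025: 719 + 62 + 30 + 1,340 + 384 + 43 = 2,578 (under)
Q3 2024–Q4 2025: 62 + 30 + 1,340 + 384 + 43 + 1,743 = 3,602 (over)
Q4 2024–Q1 2026: 30 + 1,340 + 384 + 43 + 1,743 + 668 = 4,208 (over)
Q1 2025–Q2 2026: 1,340 + 384 + 43 + 1,743 + 668 + 28 = 4,206 (over)
Q2 2025–Q3 2026: 384 + 43 + 1,743 + 668 + 28 + 353 = 3,219 (over)
5 windows exceed the threshold.

5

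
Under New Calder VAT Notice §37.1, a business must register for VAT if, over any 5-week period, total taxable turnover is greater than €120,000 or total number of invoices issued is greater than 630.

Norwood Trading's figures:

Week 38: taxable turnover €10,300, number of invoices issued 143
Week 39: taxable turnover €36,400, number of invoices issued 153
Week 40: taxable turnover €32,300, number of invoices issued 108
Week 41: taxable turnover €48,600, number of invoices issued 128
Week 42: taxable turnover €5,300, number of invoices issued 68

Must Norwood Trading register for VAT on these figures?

Yes

Total taxable turnover: €10,300 + €36,400 + €32,300 + €48,600 + €5,300 = €132,900 (> €120,000).
Total number of invoices issued: 143 + 153 + 108 + 128 + 68 = 600 (≤ 630).
The test is 'or': at least one threshold is exceeded.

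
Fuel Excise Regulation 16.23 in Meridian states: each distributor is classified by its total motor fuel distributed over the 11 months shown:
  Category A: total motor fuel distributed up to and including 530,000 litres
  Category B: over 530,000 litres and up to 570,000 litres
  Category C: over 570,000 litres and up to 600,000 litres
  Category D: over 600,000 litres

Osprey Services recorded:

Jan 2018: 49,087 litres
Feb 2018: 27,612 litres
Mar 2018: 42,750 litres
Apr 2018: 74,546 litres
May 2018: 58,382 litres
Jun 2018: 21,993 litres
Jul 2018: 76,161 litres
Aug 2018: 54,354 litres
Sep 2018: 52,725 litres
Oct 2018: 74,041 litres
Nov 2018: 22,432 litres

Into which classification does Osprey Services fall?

Total motor fuel distributed: 49,087 litres + 27,612 litres + 42,750 litres + 74,546 litres + 58,382 litres + 21,993 litres + 76,161 litres + 54,354 litres + 52,725 litres + 74,041 litres + 22,432 litres = 554,083 litres.
530,000 litres < 554,083 litres ≤ 570,000 litres, so Category B applies.

Category B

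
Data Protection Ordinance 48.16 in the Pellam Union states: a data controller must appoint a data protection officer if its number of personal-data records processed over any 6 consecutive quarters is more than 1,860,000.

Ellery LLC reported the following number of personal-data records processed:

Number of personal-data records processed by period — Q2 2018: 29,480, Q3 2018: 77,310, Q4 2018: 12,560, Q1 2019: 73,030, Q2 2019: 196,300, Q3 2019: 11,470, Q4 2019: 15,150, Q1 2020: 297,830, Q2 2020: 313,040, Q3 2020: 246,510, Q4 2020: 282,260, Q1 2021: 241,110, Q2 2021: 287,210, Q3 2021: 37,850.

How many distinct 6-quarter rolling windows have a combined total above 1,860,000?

0

Q2 2018–Q3 2019: 29,480 + 77,310 + 12,560 + 73,030 + 196,300 + 11,470 = 400,150 (under)
Q3 2018–Q4 2019: 77,310 + 12,560 + 73,030 + 196,300 + 11,470 + 15,150 = 385,820 (under)
Q4 2018–Q1 2020: 12,560 + 73,030 + 196,300 + 11,470 + 15,150 + 297,830 = 606,340 (under)
Q1 2019–Q2 2020: 73,030 + 196,300 + 11,470 + 15,150 + 297,830 + 313,040 = 906,820 (under)
Q2 2019–Q3 2020: 196,300 + 11,470 + 15,150 + 297,830 + 313,040 + 246,510 = 1,080,300 (under)
Q3 2019–Q4 2020: 11,470 + 15,150 + 297,830 + 313,040 + 246,510 + 282,260 = 1,166,260 (under)
Q4 2019–Q1 2021: 15,150 + 297,830 + 313,040 + 246,510 + 282,260 + 241,110 = 1,395,900 (under)
Q1 2020–Q2 2021: 297,830 + 313,040 + 246,510 + 282,260 + 241,110 + 287,210 = 1,667,960 (under)
Q2 2020–Q3 2021: 313,040 + 246,510 + 282,260 + 241,110 + 287,210 + 37,850 = 1,407,980 (under)
0 windows exceed the threshold.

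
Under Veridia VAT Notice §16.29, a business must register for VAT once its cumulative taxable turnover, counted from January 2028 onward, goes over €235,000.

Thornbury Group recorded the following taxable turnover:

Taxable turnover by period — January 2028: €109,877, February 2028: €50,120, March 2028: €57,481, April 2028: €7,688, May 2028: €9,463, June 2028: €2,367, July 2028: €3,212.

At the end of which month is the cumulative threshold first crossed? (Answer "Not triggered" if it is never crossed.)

June 2028

Through January 2028: €109,877
Through February 2028: €159,997
Through March 2028: €217,478
Through April 2028: €225,166
Through May 2028: €234,629
Through June 2028: €236,996 ← exceeds threshold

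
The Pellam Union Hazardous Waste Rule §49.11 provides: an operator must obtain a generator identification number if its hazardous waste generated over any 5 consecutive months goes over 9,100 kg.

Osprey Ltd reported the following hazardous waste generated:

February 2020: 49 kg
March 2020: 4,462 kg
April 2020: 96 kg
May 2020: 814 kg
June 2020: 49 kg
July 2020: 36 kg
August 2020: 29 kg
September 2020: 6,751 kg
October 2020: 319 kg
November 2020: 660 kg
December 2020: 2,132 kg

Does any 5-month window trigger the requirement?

Yes

February 2020–June 2020: 49 kg + 4,462 kg + 96 kg + 814 kg + 49 kg = 5,470 kg (under)
March 2020–July 2020: 4,462 kg + 96 kg + 814 kg + 49 kg + 36 kg = 5,457 kg (under)
April 2020–August 2020: 96 kg + 814 kg + 49 kg + 36 kg + 29 kg = 1,024 kg (under)
May 2020–September 2020: 814 kg + 49 kg + 36 kg + 29 kg + 6,751 kg = 7,679 kg (under)
June 2020–October 2020: 49 kg + 36 kg + 29 kg + 6,751 kg + 319 kg = 7,184 kg (under)
July 2020–November 2020: 36 kg + 29 kg + 6,751 kg + 319 kg + 660 kg = 7,795 kg (under)
August 2020–December 2020: 29 kg + 6,751 kg + 319 kg + 660 kg + 2,132 kg = 9,891 kg (over)
At least one window exceeds 9,100 kg.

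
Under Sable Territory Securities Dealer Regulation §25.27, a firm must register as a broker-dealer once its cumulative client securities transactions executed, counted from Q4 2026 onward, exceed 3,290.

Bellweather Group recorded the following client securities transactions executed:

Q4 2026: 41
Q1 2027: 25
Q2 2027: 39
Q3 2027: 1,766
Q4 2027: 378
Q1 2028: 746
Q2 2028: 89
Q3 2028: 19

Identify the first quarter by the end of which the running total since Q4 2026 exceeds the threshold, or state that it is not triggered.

Through Q4 2026: 41
Through Q1 2027: 66
Through Q2 2027: 105
Through Q3 2027: 1,871
Through Q4 2027: 2,249
Through Q1 2028: 2,995
Through Q2 2028: 3,084
Through Q3 2028: 3,103
Final cumulative total 3,103 ≤ 3,290; the threshold is never exceeded.

Not triggered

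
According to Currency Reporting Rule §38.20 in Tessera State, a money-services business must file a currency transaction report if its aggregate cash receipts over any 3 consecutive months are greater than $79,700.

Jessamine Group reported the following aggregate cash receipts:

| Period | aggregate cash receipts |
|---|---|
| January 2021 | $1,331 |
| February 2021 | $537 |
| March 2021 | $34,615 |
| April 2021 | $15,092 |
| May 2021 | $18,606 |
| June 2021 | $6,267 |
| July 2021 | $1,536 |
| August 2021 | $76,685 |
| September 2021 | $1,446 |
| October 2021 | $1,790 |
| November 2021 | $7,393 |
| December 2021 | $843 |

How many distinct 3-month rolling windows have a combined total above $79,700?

January 2021–March 2021: $1,331 + $537 + $34,615 = $36,483 (under)
February 2021–April 2021: $537 + $34,615 + $15,092 = $50,244 (under)
March 2021–May 2021: $34,615 + $15,092 + $18,606 = $68,313 (under)
April 2021–June 2021: $15,092 + $18,606 + $6,267 = $39,965 (under)
May 2021–July 2021: $18,606 + $6,267 + $1,536 = $26,409 (under)
June 2021–August 2021: $6,267 + $1,536 + $76,685 = $84,488 (over)
July 2021–September 2021: $1,536 + $76,685 + $1,446 = $79,667 (under)
August 2021–October 2021: $76,685 + $1,446 + $1,790 = $79,921 (over)
September 2021–November 2021: $1,446 + $1,790 + $7,393 = $10,629 (under)
October 2021–December 2021: $1,790 + $7,393 + $843 = $10,026 (under)
2 windows exceed the threshold.

2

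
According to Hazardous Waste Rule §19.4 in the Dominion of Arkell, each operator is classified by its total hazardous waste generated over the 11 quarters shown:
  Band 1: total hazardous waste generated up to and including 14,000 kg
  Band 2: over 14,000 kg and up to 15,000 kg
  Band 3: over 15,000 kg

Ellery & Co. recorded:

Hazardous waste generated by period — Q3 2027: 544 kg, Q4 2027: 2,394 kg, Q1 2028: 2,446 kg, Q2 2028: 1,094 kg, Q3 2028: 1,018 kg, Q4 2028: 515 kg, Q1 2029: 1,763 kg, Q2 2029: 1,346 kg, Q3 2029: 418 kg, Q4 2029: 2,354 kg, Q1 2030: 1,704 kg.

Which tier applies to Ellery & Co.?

Band 3

Total hazardous waste generated: 544 kg + 2,394 kg + 2,446 kg + 1,094 kg + 1,018 kg + 515 kg + 1,763 kg + 1,346 kg + 418 kg + 2,354 kg + 1,704 kg = 15,596 kg.
15,596 kg > 15,000 kg, so Band 3 applies.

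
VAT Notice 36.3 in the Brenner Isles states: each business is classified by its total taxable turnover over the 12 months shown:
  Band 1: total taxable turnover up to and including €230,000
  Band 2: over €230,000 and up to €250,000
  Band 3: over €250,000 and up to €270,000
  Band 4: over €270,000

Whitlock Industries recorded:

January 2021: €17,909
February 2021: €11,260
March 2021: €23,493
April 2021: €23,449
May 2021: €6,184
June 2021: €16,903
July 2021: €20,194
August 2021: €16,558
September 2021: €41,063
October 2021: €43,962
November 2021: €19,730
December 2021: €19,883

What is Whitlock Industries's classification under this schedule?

Total taxable turnover: €17,909 + €11,260 + €23,493 + €23,449 + €6,184 + €16,903 + €20,194 + €16,558 + €41,063 + €43,962 + €19,730 + €19,883 = €260,588.
€250,000 < €260,588 ≤ €270,000, so Band 3 applies.

Band 3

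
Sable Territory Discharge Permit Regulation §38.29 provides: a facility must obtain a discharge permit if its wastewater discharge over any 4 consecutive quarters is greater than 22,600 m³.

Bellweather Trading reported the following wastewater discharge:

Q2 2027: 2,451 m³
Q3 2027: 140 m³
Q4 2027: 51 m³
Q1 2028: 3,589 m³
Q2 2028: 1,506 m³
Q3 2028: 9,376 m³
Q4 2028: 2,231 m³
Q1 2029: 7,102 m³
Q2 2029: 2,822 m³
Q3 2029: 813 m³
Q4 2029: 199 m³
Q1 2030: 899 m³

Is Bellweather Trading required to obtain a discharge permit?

No

Q2 2027–Q1 2028: 2,451 m³ + 140 m³ + 51 m³ + 3,589 m³ = 6,231 m³ (under)
Q3 2027–Q2 2028: 140 m³ + 51 m³ + 3,589 m³ + 1,506 m³ = 5,286 m³ (under)
Q4 2027–Q3 2028: 51 m³ + 3,589 m³ + 1,506 m³ + 9,376 m³ = 14,522 m³ (under)
Q1 2028–Q4 2028: 3,589 m³ + 1,506 m³ + 9,376 m³ + 2,231 m³ = 16,702 m³ (under)
Q2 2028–Q1 2029: 1,506 m³ + 9,376 m³ + 2,231 m³ + 7,102 m³ = 20,215 m³ (under)
Q3 2028–Q2 2029: 9,376 m³ + 2,231 m³ + 7,102 m³ + 2,822 m³ = 21,531 m³ (under)
Q4 2028–Q3 2029: 2,231 m³ + 7,102 m³ + 2,822 m³ + 813 m³ = 12,968 m³ (under)
Q1 2029–Q4 2029: 7,102 m³ + 2,822 m³ + 813 m³ + 199 m³ = 10,936 m³ (under)
Q2 2029–Q1 2030: 2,822 m³ + 813 m³ + 199 m³ + 899 m³ = 4,733 m³ (under)
No window exceeds 22,600 m³.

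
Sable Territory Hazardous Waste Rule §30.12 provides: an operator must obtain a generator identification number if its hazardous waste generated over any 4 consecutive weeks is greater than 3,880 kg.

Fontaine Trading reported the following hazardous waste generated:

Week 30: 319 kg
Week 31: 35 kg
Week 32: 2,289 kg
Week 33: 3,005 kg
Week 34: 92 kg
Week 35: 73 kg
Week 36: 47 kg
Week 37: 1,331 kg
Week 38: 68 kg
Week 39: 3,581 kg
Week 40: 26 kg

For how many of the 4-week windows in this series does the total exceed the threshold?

5

Week 30–Week 33: 319 kg + 35 kg + 2,289 kg + 3,005 kg = 5,648 kg (over)
Week 31–Week 34: 35 kg + 2,289 kg + 3,005 kg + 92 kg = 5,421 kg (over)
Week 32–Week 35: 2,289 kg + 3,005 kg + 92 kg + 73 kg = 5,459 kg (over)
Week 33–Week 36: 3,005 kg + 92 kg + 73 kg + 47 kg = 3,217 kg (under)
Week 34–Week 37: 92 kg + 73 kg + 47 kg + 1,331 kg = 1,543 kg (under)
Week 35–Week 38: 73 kg + 47 kg + 1,331 kg + 68 kg = 1,519 kg (under)
Week 36–Week 39: 47 kg + 1,331 kg + 68 kg + 3,581 kg = 5,027 kg (over)
Week 37–Week 40: 1,331 kg + 68 kg + 3,581 kg + 26 kg = 5,006 kg (over)
5 windows exceed the threshold.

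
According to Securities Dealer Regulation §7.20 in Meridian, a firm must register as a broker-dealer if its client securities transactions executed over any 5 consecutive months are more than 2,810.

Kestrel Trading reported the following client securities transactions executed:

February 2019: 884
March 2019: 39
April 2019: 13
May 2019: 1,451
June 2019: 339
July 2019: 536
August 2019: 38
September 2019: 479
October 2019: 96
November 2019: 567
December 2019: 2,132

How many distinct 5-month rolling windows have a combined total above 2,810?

2

February 2019–June 2019: 884 + 39 + 13 + 1,451 + 339 = 2,726 (under)
March 2019–July 2019: 39 + 13 + 1,451 + 339 + 536 = 2,378 (under)
April 2019–August 2019: 13 + 1,451 + 339 + 536 + 38 = 2,377 (under)
May 2019–September 2019: 1,451 + 339 + 536 + 38 + 479 = 2,843 (over)
June 2019–October 2019: 339 + 536 + 38 + 479 + 96 = 1,488 (under)
July 2019–November 2019: 536 + 38 + 479 + 96 + 567 = 1,716 (under)
August 2019–December 2019: 38 + 479 + 96 + 567 + 2,132 = 3,312 (over)
2 windows exceed the threshold.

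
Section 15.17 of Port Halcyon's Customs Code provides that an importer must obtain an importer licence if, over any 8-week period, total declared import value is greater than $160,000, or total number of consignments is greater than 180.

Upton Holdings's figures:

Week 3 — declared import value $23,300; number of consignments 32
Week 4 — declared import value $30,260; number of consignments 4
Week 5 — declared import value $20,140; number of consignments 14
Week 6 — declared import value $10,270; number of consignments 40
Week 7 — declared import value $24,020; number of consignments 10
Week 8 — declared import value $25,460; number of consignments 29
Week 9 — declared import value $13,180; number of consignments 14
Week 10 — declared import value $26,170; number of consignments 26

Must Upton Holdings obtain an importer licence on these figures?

Yes

Total declared import value: $23,300 + $30,260 + $20,140 + $10,270 + $24,020 + $25,460 + $13,180 + $26,170 = $172,800 (> $160,000).
Total number of consignments: 32 + 4 + 14 + 40 + 10 + 29 + 14 + 26 = 169 (≤ 180).
The test is 'or': at least one threshold is exceeded.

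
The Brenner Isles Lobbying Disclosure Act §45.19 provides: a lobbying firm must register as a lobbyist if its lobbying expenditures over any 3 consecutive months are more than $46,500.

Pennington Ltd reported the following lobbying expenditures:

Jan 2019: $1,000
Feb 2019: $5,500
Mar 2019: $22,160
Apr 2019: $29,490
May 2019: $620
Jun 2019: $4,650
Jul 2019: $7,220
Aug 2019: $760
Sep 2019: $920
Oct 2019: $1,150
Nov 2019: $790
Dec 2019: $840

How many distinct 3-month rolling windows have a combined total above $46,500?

Jan 2019–Mar 2019: $1,000 + $5,500 + $22,160 = $28,660 (under)
Feb 2019–Apr 2019: $5,500 + $22,160 + $29,490 = $57,150 (over)
Mar 2019–May 2019: $22,160 + $29,490 + $620 = $52,270 (over)
Apr 2019–Jun 2019: $29,490 + $620 + $4,650 = $34,760 (under)
May 2019–Jul 2019: $620 + $4,650 + $7,220 = $12,490 (under)
Jun 2019–Aug 2019: $4,650 + $7,220 + $760 = $12,630 (under)
Jul 2019–Sep 2019: $7,220 + $760 + $920 = $8,900 (under)
Aug 2019–Oct 2019: $760 + $920 + $1,150 = $2,830 (under)
Sep 2019–Nov 2019: $920 + $1,150 + $790 = $2,860 (under)
Oct 2019–Dec 2019: $1,150 + $790 + $840 = $2,780 (under)
2 windows exceed the threshold.

2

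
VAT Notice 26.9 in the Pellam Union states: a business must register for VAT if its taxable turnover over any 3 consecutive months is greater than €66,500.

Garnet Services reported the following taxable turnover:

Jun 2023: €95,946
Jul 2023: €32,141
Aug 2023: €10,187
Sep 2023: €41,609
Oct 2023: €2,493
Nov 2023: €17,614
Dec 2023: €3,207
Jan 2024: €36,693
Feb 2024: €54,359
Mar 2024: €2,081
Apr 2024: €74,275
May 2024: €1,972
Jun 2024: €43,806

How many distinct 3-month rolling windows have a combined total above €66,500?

Jun 2023–Aug 2023: €95,946 + €32,141 + €10,187 = €138,274 (over)
Jul 2023–Sep 2023: €32,141 + €10,187 + €41,609 = €83,937 (over)
Aug 2023–Oct 2023: €10,187 + €41,609 + €2,493 = €54,289 (under)
Sep 2023–Nov 2023: €41,609 + €2,493 + €17,614 = €61,716 (under)
Oct 2023–Dec 2023: €2,493 + €17,614 + €3,207 = €23,314 (under)
Nov 2023–Jan 2024: €17,614 + €3,207 + €36,693 = €57,514 (under)
Dec 2023–Feb 2024: €3,207 + €36,693 + €54,359 = €94,259 (over)
Jan 2024–Mar 2024: €36,693 + €54,359 + €2,081 = €93,133 (over)
Feb 2024–Apr 2024: €54,359 + €2,081 + €74,275 = €130,715 (over)
Mar 2024–May 2024: €2,081 + €74,275 + €1,972 = €78,328 (over)
Apr 2024–Jun 2024: €74,275 + €1,972 + €43,806 = €120,053 (over)
7 windows exceed the threshold.

7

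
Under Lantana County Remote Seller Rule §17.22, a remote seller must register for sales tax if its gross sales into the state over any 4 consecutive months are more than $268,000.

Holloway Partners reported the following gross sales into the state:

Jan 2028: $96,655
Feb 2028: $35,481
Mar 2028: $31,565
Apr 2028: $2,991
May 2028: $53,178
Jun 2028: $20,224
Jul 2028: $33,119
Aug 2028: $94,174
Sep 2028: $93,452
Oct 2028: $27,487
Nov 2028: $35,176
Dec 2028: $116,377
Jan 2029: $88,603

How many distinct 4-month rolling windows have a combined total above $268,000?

1

Jan 2028–Apr 2028: $96,655 + $35,481 + $31,565 + $2,991 = $166,692 (under)
Feb 2028–May 2028: $35,481 + $31,565 + $2,991 + $53,178 = $123,215 (under)
Mar 2028–Jun 2028: $31,565 + $2,991 + $53,178 + $20,224 = $107,958 (under)
Apr 2028–Jul 2028: $2,991 + $53,178 + $20,224 + $33,119 = $109,512 (under)
May 2028–Aug 2028: $53,178 + $20,224 + $33,119 + $94,174 = $200,695 (under)
Jun 2028–Sep 2028: $20,224 + $33,119 + $94,174 + $93,452 = $240,969 (under)
Jul 2028–Oct 2028: $33,119 + $94,174 + $93,452 + $27,487 = $248,232 (under)
Aug 2028–Nov 2028: $94,174 + $93,452 + $27,487 + $35,176 = $250,289 (under)
Sep 2028–Dec 2028: $93,452 + $27,487 + $35,176 + $116,377 = $272,492 (over)
Oct 2028–Jan 2029: $27,487 + $35,176 + $116,377 + $88,603 = $267,643 (under)
1 window exceeds the threshold.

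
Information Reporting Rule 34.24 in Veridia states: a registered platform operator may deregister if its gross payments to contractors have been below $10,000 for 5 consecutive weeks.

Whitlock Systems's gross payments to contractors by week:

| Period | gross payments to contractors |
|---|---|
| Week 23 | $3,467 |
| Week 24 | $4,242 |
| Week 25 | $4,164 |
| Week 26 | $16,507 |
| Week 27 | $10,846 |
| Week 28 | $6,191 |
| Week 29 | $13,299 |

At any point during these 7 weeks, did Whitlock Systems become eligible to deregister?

No

Weeks below $10,000: Week 23, Week 24, Week 25, Week 28.
Longest run of consecutive weeks below the threshold: 3.
3 < 5, so Whitlock Systems never became eligible.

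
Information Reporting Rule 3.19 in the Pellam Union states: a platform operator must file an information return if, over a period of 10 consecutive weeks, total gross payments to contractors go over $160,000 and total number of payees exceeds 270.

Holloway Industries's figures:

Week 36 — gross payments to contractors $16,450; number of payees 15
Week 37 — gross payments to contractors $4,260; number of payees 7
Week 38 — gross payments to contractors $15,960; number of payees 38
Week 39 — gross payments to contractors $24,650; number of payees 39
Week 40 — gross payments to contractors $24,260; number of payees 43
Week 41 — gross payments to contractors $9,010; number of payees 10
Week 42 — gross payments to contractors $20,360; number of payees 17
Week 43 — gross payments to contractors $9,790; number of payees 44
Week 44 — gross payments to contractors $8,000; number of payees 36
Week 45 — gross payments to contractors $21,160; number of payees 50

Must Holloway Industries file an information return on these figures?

Total gross payments to contractors: $16,450 + $4,260 + $15,960 + $24,650 + $24,260 + $9,010 + $20,360 + $9,790 + $8,000 + $21,160 = $153,900 (≤ $160,000).
Total number of payees: 15 + 7 + 38 + 39 + 43 + 10 + 17 + 44 + 36 + 50 = 299 (> 270).
The test is 'and': the rule requires both, and at least one is not exceeded.

No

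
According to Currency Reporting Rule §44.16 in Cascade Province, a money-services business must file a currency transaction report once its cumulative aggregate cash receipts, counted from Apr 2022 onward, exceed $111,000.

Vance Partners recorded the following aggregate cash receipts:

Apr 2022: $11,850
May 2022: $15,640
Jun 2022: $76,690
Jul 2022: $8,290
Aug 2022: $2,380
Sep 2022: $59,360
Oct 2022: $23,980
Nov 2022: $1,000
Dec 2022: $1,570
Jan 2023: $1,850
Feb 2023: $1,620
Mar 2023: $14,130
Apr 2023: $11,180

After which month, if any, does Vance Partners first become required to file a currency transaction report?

Through Apr 2022: $11,850
Through May 2022: $27,490
Through Jun 2022: $104,180
Through Jul 2022: $112,470 ← exceeds threshold

Jul 2022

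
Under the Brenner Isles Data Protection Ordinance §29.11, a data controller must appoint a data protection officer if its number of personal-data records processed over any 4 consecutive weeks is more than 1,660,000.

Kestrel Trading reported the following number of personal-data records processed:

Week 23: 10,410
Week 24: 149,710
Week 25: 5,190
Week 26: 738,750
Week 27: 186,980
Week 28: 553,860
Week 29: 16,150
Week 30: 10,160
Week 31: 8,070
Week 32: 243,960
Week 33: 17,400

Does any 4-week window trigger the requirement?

Week 23–Week 26: 10,410 + 149,710 + 5,190 + 738,750 = 904,060 (under)
Week 24–Week 27: 149,710 + 5,190 + 738,750 + 186,980 = 1,080,630 (under)
Week 25–Week 28: 5,190 + 738,750 + 186,980 + 553,860 = 1,484,780 (under)
Week 26–Week 29: 738,750 + 186,980 + 553,860 + 16,150 = 1,495,740 (under)
Week 27–Week 30: 186,980 + 553,860 + 16,150 + 10,160 = 767,150 (under)
Week 28–Week 31: 553,860 + 16,150 + 10,160 + 8,070 = 588,240 (under)
Week 29–Week 32: 16,150 + 10,160 + 8,070 + 243,960 = 278,340 (under)
Week 30–Week 33: 10,160 + 8,070 + 243,960 + 17,400 = 279,590 (under)
No window exceeds 1,660,000.

No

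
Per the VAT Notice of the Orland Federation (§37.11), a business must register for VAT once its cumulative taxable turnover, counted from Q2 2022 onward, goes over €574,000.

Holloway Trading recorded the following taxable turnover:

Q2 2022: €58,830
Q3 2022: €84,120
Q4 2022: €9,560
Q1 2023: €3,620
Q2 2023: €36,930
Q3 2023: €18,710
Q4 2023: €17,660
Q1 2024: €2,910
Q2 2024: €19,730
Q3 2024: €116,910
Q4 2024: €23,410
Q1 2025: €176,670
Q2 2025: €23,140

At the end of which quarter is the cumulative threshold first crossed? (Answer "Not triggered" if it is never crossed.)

Through Q2 2022: €58,830
Through Q3 2022: €142,950
Through Q4 2022: €152,510
Through Q1 2023: €156,130
Through Q2 2023: €193,060
Through Q3 2023: €211,770
Through Q4 2023: €229,430
Through Q1 2024: €232,340
Through Q2 2024: €252,070
Through Q3 2024: €368,980
Through Q4 2024: €392,390
Through Q1 2025: €569,060
Through Q2 2025: €592,200 ← exceeds threshold

Q2 2025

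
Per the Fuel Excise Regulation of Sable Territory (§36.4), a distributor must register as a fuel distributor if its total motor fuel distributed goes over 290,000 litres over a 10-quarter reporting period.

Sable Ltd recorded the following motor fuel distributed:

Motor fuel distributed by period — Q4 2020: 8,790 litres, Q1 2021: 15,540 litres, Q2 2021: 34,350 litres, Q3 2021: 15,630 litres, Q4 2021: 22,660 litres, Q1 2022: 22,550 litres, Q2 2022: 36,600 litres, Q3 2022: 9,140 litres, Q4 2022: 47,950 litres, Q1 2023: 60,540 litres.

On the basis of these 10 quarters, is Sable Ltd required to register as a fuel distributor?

Total motor fuel distributed: 8,790 litres + 15,540 litres + 34,350 litres + 15,630 litres + 22,660 litres + 22,550 litres + 36,600 litres + 9,140 litres + 47,950 litres + 60,540 litres = 273,750 litres.
273,750 litres ≤ 290,000 litres, so the threshold is not exceeded.

No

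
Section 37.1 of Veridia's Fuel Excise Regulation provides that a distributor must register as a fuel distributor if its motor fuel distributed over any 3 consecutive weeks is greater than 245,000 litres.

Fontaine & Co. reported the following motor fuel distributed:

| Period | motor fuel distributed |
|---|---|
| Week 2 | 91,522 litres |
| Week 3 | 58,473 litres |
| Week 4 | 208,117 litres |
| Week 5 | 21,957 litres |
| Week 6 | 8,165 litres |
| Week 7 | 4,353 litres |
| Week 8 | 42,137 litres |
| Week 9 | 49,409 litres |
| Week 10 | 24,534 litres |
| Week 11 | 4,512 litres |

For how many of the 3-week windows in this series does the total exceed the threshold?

2

Week 2–Week 4: 91,522 litres + 58,473 litres + 208,117 litres = 358,112 litres (over)
Week 3–Week 5: 58,473 litres + 208,117 litres + 21,957 litres = 288,547 litres (over)
Week 4–Week 6: 208,117 litres + 21,957 litres + 8,165 litres = 238,239 litres (under)
Week 5–Week 7: 21,957 litres + 8,165 litres + 4,353 litres = 34,475 litres (under)
Week 6–Week 8: 8,165 litres + 4,353 litres + 42,137 litres = 54,655 litres (under)
Week 7–Week 9: 4,353 litres + 42,137 litres + 49,409 litres = 95,899 litres (under)
Week 8–Week 10: 42,137 litres + 49,409 litres + 24,534 litres = 116,080 litres (under)
Week 9–Week 11: 49,409 litres + 24,534 litres + 4,512 litres = 78,455 litres (under)
2 windows exceed the threshold.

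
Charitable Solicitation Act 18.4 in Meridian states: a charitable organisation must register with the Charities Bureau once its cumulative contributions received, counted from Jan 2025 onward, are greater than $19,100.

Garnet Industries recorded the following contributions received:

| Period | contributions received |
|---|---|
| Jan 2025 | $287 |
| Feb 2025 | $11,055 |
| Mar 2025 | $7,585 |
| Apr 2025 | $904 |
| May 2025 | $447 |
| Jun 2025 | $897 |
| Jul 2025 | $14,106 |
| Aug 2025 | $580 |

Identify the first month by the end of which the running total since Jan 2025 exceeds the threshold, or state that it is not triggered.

Apr 2025

Through Jan 2025: $287
Through Feb 2025: $11,342
Through Mar 2025: $18,927
Through Apr 2025: $19,831 ← exceeds threshold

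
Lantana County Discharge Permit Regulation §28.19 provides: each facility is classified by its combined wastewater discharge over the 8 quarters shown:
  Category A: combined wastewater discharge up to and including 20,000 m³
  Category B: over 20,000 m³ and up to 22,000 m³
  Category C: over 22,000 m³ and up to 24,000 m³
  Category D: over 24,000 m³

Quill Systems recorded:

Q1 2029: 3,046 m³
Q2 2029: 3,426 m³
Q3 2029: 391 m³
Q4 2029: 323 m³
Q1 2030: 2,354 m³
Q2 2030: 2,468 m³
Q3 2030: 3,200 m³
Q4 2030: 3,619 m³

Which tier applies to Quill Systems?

Combined wastewater discharge: 3,046 m³ + 3,426 m³ + 391 m³ + 323 m³ + 2,354 m³ + 2,468 m³ + 3,200 m³ + 3,619 m³ = 18,827 m³.
18,827 m³ ≤ 20,000 m³, so Category A applies.

Category A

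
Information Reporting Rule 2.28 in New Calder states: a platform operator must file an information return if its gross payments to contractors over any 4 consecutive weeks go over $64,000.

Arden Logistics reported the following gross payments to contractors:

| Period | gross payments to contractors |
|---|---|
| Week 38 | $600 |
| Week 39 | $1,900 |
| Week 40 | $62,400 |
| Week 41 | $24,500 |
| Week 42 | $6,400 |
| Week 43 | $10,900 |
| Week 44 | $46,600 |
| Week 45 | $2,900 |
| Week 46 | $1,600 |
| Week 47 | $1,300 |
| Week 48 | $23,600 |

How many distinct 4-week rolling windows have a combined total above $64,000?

5

Week 38–Week 41: $600 + $1,900 + $62,400 + $24,500 = $89,400 (over)
Week 39–Week 42: $1,900 + $62,400 + $24,500 + $6,400 = $95,200 (over)
Week 40–Week 43: $62,400 + $24,500 + $6,400 + $10,900 = $104,200 (over)
Week 41–Week 44: $24,500 + $6,400 + $10,900 + $46,600 = $88,400 (over)
Week 42–Week 45: $6,400 + $10,900 + $46,600 + $2,900 = $66,800 (over)
Week 43–Week 46: $10,900 + $46,600 + $2,900 + $1,600 = $62,000 (under)
Week 44–Week 47: $46,600 + $2,900 + $1,600 + $1,300 = $52,400 (under)
Week 45–Week 48: $2,900 + $1,600 + $1,300 + $23,600 = $29,400 (under)
5 windows exceed the threshold.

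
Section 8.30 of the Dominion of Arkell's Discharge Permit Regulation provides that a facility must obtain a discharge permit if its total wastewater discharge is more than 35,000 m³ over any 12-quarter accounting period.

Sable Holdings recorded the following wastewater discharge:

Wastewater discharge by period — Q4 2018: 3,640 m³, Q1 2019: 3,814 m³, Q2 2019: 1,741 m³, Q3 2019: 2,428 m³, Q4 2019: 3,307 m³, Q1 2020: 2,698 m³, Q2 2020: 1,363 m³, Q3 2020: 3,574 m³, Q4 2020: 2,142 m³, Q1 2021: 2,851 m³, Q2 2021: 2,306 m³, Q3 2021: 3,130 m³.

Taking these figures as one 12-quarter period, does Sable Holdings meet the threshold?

Total wastewater discharge: 3,640 m³ + 3,814 m³ + 1,741 m³ + 2,428 m³ + 3,307 m³ + 2,698 m³ + 1,363 m³ + 3,574 m³ + 2,142 m³ + 2,851 m³ + 2,306 m³ + 3,130 m³ = 32,994 m³.
32,994 m³ ≤ 35,000 m³, so the threshold is not exceeded.

No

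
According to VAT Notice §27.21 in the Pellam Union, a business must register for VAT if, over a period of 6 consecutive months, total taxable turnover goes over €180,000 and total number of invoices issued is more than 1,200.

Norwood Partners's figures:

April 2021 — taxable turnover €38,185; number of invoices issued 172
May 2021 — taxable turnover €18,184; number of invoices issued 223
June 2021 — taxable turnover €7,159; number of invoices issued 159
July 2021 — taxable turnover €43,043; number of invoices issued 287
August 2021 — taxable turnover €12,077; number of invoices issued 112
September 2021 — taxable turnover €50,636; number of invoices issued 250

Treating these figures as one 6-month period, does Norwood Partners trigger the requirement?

No

Total taxable turnover: €38,185 + €18,184 + €7,159 + €43,043 + €12,077 + €50,636 = €169,284 (≤ €180,000).
Total number of invoices issued: 172 + 223 + 159 + 287 + 112 + 250 = 1,203 (> 1,200).
The test is 'and': the rule requires both, and at least one is not exceeded.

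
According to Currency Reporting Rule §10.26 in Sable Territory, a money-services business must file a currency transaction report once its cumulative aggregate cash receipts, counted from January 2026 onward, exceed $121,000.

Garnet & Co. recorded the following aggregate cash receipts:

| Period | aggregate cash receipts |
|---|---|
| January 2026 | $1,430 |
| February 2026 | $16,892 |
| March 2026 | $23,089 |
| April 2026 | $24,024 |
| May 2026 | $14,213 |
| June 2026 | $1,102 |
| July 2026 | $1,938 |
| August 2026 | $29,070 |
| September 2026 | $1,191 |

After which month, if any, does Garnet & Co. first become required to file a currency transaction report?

Not triggered

Through January 2026: $1,430
Through February 2026: $18,322
Through March 2026: $41,411
Through April 2026: $65,435
Through May 2026: $79,648
Through June 2026: $80,750
Through July 2026: $82,688
Through August 2026: $111,758
Through September 2026: $112,949
Final cumulative total $112,949 ≤ $121,000; the threshold is never exceeded.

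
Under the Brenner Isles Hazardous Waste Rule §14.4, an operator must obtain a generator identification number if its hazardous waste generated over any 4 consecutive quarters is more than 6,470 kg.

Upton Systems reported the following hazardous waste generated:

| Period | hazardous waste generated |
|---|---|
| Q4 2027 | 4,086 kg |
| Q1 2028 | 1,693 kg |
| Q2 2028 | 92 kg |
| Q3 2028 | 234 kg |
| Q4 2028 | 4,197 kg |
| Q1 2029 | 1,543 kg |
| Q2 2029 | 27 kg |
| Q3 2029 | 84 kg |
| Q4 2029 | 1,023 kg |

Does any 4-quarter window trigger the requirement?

No

Q4 2027–Q3 2028: 4,086 kg + 1,693 kg + 92 kg + 234 kg = 6,105 kg (under)
Q1 2028–Q4 2028: 1,693 kg + 92 kg + 234 kg + 4,197 kg = 6,216 kg (under)
Q2 2028–Q1 2029: 92 kg + 234 kg + 4,197 kg + 1,543 kg = 6,066 kg (under)
Q3 2028–Q2 2029: 234 kg + 4,197 kg + 1,543 kg + 27 kg = 6,001 kg (under)
Q4 2028–Q3 2029: 4,197 kg + 1,543 kg + 27 kg + 84 kg = 5,851 kg (under)
Q1 2029–Q4 2029: 1,543 kg + 27 kg + 84 kg + 1,023 kg = 2,677 kg (under)
No window exceeds 6,470 kg.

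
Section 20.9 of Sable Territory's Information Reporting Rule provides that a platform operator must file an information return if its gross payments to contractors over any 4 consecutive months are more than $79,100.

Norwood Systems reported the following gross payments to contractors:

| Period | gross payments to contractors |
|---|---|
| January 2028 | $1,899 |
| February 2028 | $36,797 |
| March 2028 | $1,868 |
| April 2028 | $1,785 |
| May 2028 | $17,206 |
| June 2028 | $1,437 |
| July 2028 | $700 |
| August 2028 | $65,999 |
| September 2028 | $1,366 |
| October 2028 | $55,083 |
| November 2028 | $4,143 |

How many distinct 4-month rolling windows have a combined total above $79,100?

January 2028–April 2028: $1,899 + $36,797 + $1,868 + $1,785 = $42,349 (under)
February 2028–May 2028: $36,797 + $1,868 + $1,785 + $17,206 = $57,656 (under)
March 2028–June 2028: $1,868 + $1,785 + $17,206 + $1,437 = $22,296 (under)
April 2028–July 2028: $1,785 + $17,206 + $1,437 + $700 = $21,128 (under)
May 2028–August 2028: $17,206 + $1,437 + $700 + $65,999 = $85,342 (over)
June 2028–September 2028: $1,437 + $700 + $65,999 + $1,366 = $69,502 (under)
July 2028–October 2028: $700 + $65,999 + $1,366 + $55,083 = $123,148 (over)
August 2028–November 2028: $65,999 + $1,366 + $55,083 + $4,143 = $126,591 (over)
3 windows exceed the threshold.

3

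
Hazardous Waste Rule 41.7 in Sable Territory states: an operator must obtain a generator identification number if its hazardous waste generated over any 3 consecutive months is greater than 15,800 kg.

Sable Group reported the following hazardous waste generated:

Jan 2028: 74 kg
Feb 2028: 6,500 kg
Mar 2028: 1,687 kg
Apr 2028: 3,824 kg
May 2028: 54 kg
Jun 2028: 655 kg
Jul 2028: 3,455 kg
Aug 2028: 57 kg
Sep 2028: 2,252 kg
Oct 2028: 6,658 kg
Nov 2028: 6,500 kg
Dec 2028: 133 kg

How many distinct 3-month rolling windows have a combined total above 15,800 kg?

0

Jan 2028–Mar 2028: 74 kg + 6,500 kg + 1,687 kg = 8,261 kg (under)
Feb 2028–Apr 2028: 6,500 kg + 1,687 kg + 3,824 kg = 12,011 kg (under)
Mar 2028–May 2028: 1,687 kg + 3,824 kg + 54 kg = 5,565 kg (under)
Apr 2028–Jun 2028: 3,824 kg + 54 kg + 655 kg = 4,533 kg (under)
May 2028–Jul 2028: 54 kg + 655 kg + 3,455 kg = 4,164 kg (under)
Jun 2028–Aug 2028: 655 kg + 3,455 kg + 57 kg = 4,167 kg (under)
Jul 2028–Sep 2028: 3,455 kg + 57 kg + 2,252 kg = 5,764 kg (under)
Aug 2028–Oct 2028: 57 kg + 2,252 kg + 6,658 kg = 8,967 kg (under)
Sep 2028–Nov 2028: 2,252 kg + 6,658 kg + 6,500 kg = 15,410 kg (under)
Oct 2028–Dec 2028: 6,658 kg + 6,500 kg + 133 kg = 13,291 kg (under)
0 windows exceed the threshold.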